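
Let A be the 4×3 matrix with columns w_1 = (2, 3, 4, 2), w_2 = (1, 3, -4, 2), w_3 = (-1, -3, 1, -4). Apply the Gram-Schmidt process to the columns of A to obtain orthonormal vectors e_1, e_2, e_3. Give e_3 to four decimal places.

w_1 = (2, 3, 4, 2); ‖w_1‖ = 5.7446, so e_1 = (0.3482, 0.5222, 0.6963, 0.3482).
e_1·w_2 = 0.3482·1 + 0.5222·3 + 0.6963·(-4) + 0.3482·2 = -0.1741.
u_2 = w_2 + 0.1741·e_1 = (1.0606, 3.0909, -3.8788, 2.0606).
‖u_2‖ = 5.4745, so e_2 = (0.1937, 0.5646, -0.7085, 0.3764).
e_1·w_3 = 0.3482·(-1) + 0.5222·(-3) + 0.6963·1 + 0.3482·(-4) = -2.6112; e_2·w_3 = 0.1937·(-1) + 0.5646·(-3) + (-0.7085)·1 + 0.3764·(-4) = -4.1017.
u_3 = w_3 + 2.6112·e_1 + 4.1017·e_2 = (0.7037, 0.6795, -0.0880, -1.5470).
‖u_3‖ = 1.8325, so e_3 = (0.3840, 0.3708, -0.0480, -0.8442).

e_3 = (0.3840, 0.3708, -0.0480, -0.8442)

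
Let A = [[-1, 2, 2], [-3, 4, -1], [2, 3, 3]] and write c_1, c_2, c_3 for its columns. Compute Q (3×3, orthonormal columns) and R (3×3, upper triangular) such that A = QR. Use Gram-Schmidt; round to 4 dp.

Q = [[-0.2673, 0.2890, 0.9193], [-0.8018, 0.4625, -0.3785], [0.5345, 0.8382, -0.1081]], R = [[3.7417, -2.1381, 1.8708], [0.0000, 4.9425, 2.6302], [0.0000, 0.0000, 1.8926]]

q_1 = c_1/‖c_1‖ = (-1, -3, 2)/3.7417 = (-0.2673, -0.8018, 0.5345).
r_{12} = q_1·c_2 = -2.1381.
u_2 = c_2 + 2.1381·q_1 = (1.4286, 2.2857, 4.1429).
‖u_2‖ = 4.9425, so q_2 = (0.2890, 0.4625, 0.8382).
r_{13} = q_1·c_3 = 1.8708; r_{23} = q_2·c_3 = 2.6302.
u_3 = c_3 − 1.8708·q_1 − 2.6302·q_2 = (1.7398, -0.7164, -0.2047).
‖u_3‖ = 1.8926, so q_3 = (0.9193, -0.3785, -0.1081).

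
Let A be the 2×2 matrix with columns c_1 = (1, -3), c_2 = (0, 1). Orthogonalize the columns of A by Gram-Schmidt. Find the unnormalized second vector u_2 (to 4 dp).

u_2 = (0.3000, 0.1000)

q_1 = c_1/‖c_1‖ = (1, -3)/3.1623 = (0.3162, -0.9487).
r_{12} = q_1·c_2 = -0.9487.
u_2 = c_2 + 0.9487·q_1 = (0.3000, 0.1000).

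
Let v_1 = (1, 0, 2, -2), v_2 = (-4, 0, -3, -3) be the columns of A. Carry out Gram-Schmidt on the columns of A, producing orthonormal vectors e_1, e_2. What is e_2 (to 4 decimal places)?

e_2 = (-0.6264, 0.0000, -0.3719, -0.6851)

e_1 = v_1/‖v_1‖ = (1, 0, 2, -2)/3.0000 = (0.3333, 0.0000, 0.6667, -0.6667).
r_{12} = e_1·v_2 = -1.3333.
u_2 = v_2 + 1.3333·e_1 = (-3.5556, 0.0000, -2.1111, -3.8889).
‖u_2‖ = 5.6765, so e_2 = (-0.6264, 0.0000, -0.3719, -0.6851).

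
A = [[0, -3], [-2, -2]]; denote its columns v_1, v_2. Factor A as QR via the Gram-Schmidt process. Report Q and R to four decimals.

v_1 = (0, -2); ‖v_1‖ = 2.0000, so e_1 = (0.0000, -1.0000).
e_1·v_2 = 0.0000·(-3) + (-1.0000)·(-2) = 2.0000.
u_2 = v_2 − 2.0000·e_1 = (-3.0000, 0.0000).
‖u_2‖ = 3.0000, so e_2 = (-1.0000, 0.0000).

Q = [[0.0000, -1.0000], [-1.0000, 0.0000]], R = [[2.0000, 2.0000], [0.0000, 3.0000]]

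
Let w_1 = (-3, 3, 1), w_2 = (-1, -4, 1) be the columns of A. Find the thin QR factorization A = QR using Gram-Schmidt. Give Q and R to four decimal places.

w_1 = (-3, 3, 1); ‖w_1‖ = 4.3589, so e_1 = (-0.6882, 0.6882, 0.2294).
e_1·w_2 = (-0.6882)·(-1) + 0.6882·(-4) + 0.2294·1 = -1.8353.
u_2 = w_2 + 1.8353·e_1 = (-2.2632, -2.7368, 1.4211).
‖u_2‖ = 3.8251, so e_2 = (-0.5917, -0.7155, 0.3715).

Q = [[-0.6882, -0.5917], [0.6882, -0.7155], [0.2294, 0.3715]], R = [[4.3589, -1.8353], [0.0000, 3.8251]]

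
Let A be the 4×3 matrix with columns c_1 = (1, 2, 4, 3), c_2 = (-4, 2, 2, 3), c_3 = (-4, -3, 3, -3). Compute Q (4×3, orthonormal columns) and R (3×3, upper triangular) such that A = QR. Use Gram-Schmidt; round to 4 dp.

Q = [[0.1826, -0.9447, -0.2697], [0.3651, 0.1793, -0.4885], [0.7303, -0.0552, 0.6744], [0.5477, 0.2689, -0.4835]], R = [[5.4772, 3.1038, -1.2780], [0.0000, 4.8339, 2.2687], [0.0000, 0.0000, 6.0183]]

c_1 = (1, 2, 4, 3); ‖c_1‖ = 5.4772, so q_1 = (0.1826, 0.3651, 0.7303, 0.5477).
q_1·c_2 = 0.1826·(-4) + 0.3651·2 + 0.7303·2 + 0.5477·3 = 3.1038.
u_2 = c_2 − 3.1038·q_1 = (-4.5667, 0.8667, -0.2667, 1.3000).
‖u_2‖ = 4.8339, so q_2 = (-0.9447, 0.1793, -0.0552, 0.2689).
q_1·c_3 = 0.1826·(-4) + 0.3651·(-3) + 0.7303·3 + 0.5477·(-3) = -1.2780; q_2·c_3 = (-0.9447)·(-4) + 0.1793·(-3) + (-0.0552)·3 + 0.2689·(-3) = 2.2687.
u_3 = c_3 + 1.2780·q_1 − 2.2687·q_2 = (-1.6234, -2.9401, 4.0585, -2.9101).
‖u_3‖ = 6.0183, so q_3 = (-0.2697, -0.4885, 0.6744, -0.4835).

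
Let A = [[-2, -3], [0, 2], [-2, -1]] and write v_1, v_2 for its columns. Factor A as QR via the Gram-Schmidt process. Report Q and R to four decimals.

v_1 = (-2, 0, -2); ‖v_1‖ = 2.8284, so e_1 = (-0.7071, 0.0000, -0.7071).
e_1·v_2 = (-0.7071)·(-3) + 0.0000·2 + (-0.7071)·(-1) = 2.8284.
u_2 = v_2 − 2.8284·e_1 = (-1.0000, 2.0000, 1.0000).
‖u_2‖ = 2.4495, so e_2 = (-0.4082, 0.8165, 0.4082).

Q = [[-0.7071, -0.4082], [0.0000, 0.8165], [-0.7071, 0.4082]], R = [[2.8284, 2.8284], [0.0000, 2.4495]]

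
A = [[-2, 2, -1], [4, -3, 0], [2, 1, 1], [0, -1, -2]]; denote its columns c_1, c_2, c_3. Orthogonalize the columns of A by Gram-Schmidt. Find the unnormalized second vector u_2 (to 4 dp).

e_1 = c_1/‖c_1‖ = (-2, 4, 2, 0)/4.8990 = (-0.4082, 0.8165, 0.4082, 0.0000).
r_{12} = e_1·c_2 = -2.8577.
u_2 = c_2 + 2.8577·e_1 = (0.8333, -0.6667, 2.1667, -1.0000).

u_2 = (0.8333, -0.6667, 2.1667, -1.0000)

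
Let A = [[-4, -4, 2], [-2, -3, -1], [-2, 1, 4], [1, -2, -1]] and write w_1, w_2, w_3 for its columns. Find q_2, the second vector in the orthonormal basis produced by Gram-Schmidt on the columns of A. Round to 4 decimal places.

q_2 = (-0.2713, -0.3779, 0.5911, -0.6589)

q_1 = w_1/‖w_1‖ = (-4, -2, -2, 1)/5.0000 = (-0.8000, -0.4000, -0.4000, 0.2000).
r_{12} = q_1·w_2 = 3.6000.
u_2 = w_2 − 3.6000·q_1 = (-1.1200, -1.5600, 2.4400, -2.7200).
‖u_2‖ = 4.1280, so q_2 = (-0.2713, -0.3779, 0.5911, -0.6589).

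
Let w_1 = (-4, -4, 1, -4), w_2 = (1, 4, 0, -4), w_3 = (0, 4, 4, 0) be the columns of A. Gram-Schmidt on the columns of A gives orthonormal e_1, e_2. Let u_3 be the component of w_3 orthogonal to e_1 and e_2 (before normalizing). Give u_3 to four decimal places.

u_3 = (-1.2892, 1.3317, 4.2074, 1.0094)

e_1 = w_1/‖w_1‖ = (-4, -4, 1, -4)/7.0000 = (-0.5714, -0.5714, 0.1429, -0.5714).
r_{12} = e_1·w_2 = -0.5714.
u_2 = w_2 + 0.5714·e_1 = (0.6735, 3.6735, 0.0816, -4.3265).
‖u_2‖ = 5.7161, so e_2 = (0.1178, 0.6427, 0.0143, -0.7569).
r_{13} = e_1·w_3 = -1.7143; r_{23} = e_2·w_3 = 2.6278.
u_3 = w_3 + 1.7143·e_1 − 2.6278·e_2 = (-1.2892, 1.3317, 4.2074, 1.0094).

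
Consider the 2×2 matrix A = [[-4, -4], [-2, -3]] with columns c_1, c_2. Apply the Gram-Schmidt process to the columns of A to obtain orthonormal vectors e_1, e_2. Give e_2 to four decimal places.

e_2 = (0.4472, -0.8944)

e_1 = c_1/‖c_1‖ = (-4, -2)/4.4721 = (-0.8944, -0.4472).
r_{12} = e_1·c_2 = 4.9193.
u_2 = c_2 − 4.9193·e_1 = (0.4000, -0.8000).
‖u_2‖ = 0.8944, so e_2 = (0.4472, -0.8944).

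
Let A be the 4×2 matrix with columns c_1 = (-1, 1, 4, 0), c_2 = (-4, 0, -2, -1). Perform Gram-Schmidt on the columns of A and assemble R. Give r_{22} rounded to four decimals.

r_{22} = 4.4845

c_1 = (-1, 1, 4, 0); ‖c_1‖ = 4.2426, so e_1 = (-0.2357, 0.2357, 0.9428, 0.0000).
e_1·c_2 = (-0.2357)·(-4) + 0.2357·0 + 0.9428·(-2) + 0.0000·(-1) = -0.9428.
u_2 = c_2 + 0.9428·e_1 = (-4.2222, 0.2222, -1.1111, -1.0000).
r_{22} = ‖u_2‖ = 4.4845.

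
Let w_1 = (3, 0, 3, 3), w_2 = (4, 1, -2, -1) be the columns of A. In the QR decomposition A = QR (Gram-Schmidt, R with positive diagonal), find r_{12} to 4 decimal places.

w_1 = (3, 0, 3, 3); ‖w_1‖ = 5.1962, so q_1 = (0.5774, 0.0000, 0.5774, 0.5774).
r_{12} = q_1·w_2 = 0.5774.

r_{12} = 0.5774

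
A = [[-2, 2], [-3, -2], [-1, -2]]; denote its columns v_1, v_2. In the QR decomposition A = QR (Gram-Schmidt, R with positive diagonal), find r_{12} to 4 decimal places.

v_1 = (-2, -3, -1); ‖v_1‖ = 3.7417, so e_1 = (-0.5345, -0.8018, -0.2673).
r_{12} = e_1·v_2 = 1.0690.

r_{12} = 1.0690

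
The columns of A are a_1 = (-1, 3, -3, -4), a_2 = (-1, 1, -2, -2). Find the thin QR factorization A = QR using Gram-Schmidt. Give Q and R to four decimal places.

Q = [[-0.1690, -0.5635], [0.5071, -0.6298], [-0.5071, -0.5304], [-0.6761, 0.0663]], R = [[5.9161, 3.0426], [0.0000, 0.8619]]

a_1 = (-1, 3, -3, -4); ‖a_1‖ = 5.9161, so q_1 = (-0.1690, 0.5071, -0.5071, -0.6761).
q_1·a_2 = (-0.1690)·(-1) + 0.5071·1 + (-0.5071)·(-2) + (-0.6761)·(-2) = 3.0426.
u_2 = a_2 − 3.0426·q_1 = (-0.4857, -0.5429, -0.4571, 0.0571).
‖u_2‖ = 0.8619, so q_2 = (-0.5635, -0.6298, -0.5304, 0.0663).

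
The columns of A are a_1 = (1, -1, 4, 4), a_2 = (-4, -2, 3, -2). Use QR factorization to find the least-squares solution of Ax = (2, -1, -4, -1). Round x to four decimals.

a_1 = (1, -1, 4, 4); ‖a_1‖ = 5.8310, so e_1 = (0.1715, -0.1715, 0.6860, 0.6860).
e_1·a_2 = 0.1715·(-4) + (-0.1715)·(-2) + 0.6860·3 + 0.6860·(-2) = 0.3430.
u_2 = a_2 − 0.3430·e_1 = (-4.0588, -1.9412, 2.7647, -2.2353).
‖u_2‖ = 5.7343, so e_2 = (-0.7078, -0.3385, 0.4821, -0.3898).
Qᵀb = (-2.9155, -2.6158).
Back-substitute: x_2 = -2.6158/5.7343 = -0.4562.
x_1 = (-2.9155 − 0.3430·(-0.4562))/5.8310 = -0.4732.

x = (-0.4732, -0.4562)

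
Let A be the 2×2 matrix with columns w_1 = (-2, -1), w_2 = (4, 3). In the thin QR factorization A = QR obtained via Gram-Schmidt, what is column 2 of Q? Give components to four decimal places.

w_1 = (-2, -1); ‖w_1‖ = 2.2361, so e_1 = (-0.8944, -0.4472).
e_1·w_2 = (-0.8944)·4 + (-0.4472)·3 = -4.9193.
u_2 = w_2 + 4.9193·e_1 = (-0.4000, 0.8000).
‖u_2‖ = 0.8944, so e_2 = (-0.4472, 0.8944).

e_2 = (-0.4472, 0.8944)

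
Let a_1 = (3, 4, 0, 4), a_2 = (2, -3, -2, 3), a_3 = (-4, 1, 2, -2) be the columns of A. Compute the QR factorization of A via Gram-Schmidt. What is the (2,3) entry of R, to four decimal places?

r_{23} = -3.7226

a_1 = (3, 4, 0, 4); ‖a_1‖ = 6.4031, so e_1 = (0.4685, 0.6247, 0.0000, 0.6247).
e_1·a_2 = 0.4685·2 + 0.6247·(-3) + 0.0000·(-2) + 0.6247·3 = 0.9370.
u_2 = a_2 − 0.9370·e_1 = (1.5610, -3.5854, -2.0000, 2.4146).
‖u_2‖ = 5.0122, so e_2 = (0.3114, -0.7153, -0.3990, 0.4818).
r_{23} = e_2·a_3 = -3.7226.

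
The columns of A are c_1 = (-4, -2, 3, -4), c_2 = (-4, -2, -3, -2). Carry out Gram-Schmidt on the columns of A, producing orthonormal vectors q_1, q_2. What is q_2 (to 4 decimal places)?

q_2 = (-0.4624, -0.2312, -0.8537, -0.0622)

q_1 = c_1/‖c_1‖ = (-4, -2, 3, -4)/6.7082 = (-0.5963, -0.2981, 0.4472, -0.5963).
r_{12} = q_1·c_2 = 2.8324.
u_2 = c_2 − 2.8324·q_1 = (-2.3111, -1.1556, -4.2667, -0.3111).
‖u_2‖ = 4.9978, so q_2 = (-0.4624, -0.2312, -0.8537, -0.0622).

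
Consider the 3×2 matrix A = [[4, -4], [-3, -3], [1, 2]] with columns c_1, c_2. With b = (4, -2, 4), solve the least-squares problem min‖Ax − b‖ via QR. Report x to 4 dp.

e_1 = c_1/‖c_1‖ = (4, -3, 1)/5.0990 = (0.7845, -0.5883, 0.1961).
r_{12} = e_1·c_2 = -0.9806.
u_2 = c_2 + 0.9806·e_1 = (-3.2308, -3.5769, 2.1923).
‖u_2‖ = 5.2951, so e_2 = (-0.6101, -0.6755, 0.4140).
Qᵀb = (5.0990, 0.5666).
Back-substitute: x_2 = 0.5666/5.2951 = 0.1070.
x_1 = (5.0990 + 0.9806·0.1070)/5.0990 = 1.0206.

x = (1.0206, 0.1070)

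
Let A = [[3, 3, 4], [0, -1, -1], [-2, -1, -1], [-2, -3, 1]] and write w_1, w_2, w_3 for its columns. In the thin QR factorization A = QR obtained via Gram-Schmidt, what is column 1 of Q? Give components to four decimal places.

e_1 = w_1/‖w_1‖ = (3, 0, -2, -2)/4.1231 = (0.7276, 0.0000, -0.4851, -0.4851).

e_1 = (0.7276, 0.0000, -0.4851, -0.4851)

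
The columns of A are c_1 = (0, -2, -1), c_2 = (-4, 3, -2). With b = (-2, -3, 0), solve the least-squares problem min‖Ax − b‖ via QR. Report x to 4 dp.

q_1 = c_1/‖c_1‖ = (0, -2, -1)/2.2361 = (0.0000, -0.8944, -0.4472).
r_{12} = q_1·c_2 = -1.7889.
u_2 = c_2 + 1.7889·q_1 = (-4.0000, 1.4000, -2.8000).
‖u_2‖ = 5.0794, so q_2 = (-0.7875, 0.2756, -0.5512).
Qᵀb = (2.6833, 0.7481).
Back-substitute: x_2 = 0.7481/5.0794 = 0.1473.
x_1 = (2.6833 + 1.7889·0.1473)/2.2361 = 1.3178.

x = (1.3178, 0.1473)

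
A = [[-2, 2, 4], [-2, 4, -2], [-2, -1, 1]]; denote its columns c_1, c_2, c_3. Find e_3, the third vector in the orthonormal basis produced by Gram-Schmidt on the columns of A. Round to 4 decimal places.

e_3 = (0.8111, -0.4867, -0.3244)

c_1 = (-2, -2, -2); ‖c_1‖ = 3.4641, so e_1 = (-0.5774, -0.5774, -0.5774).
e_1·c_2 = (-0.5774)·2 + (-0.5774)·4 + (-0.5774)·(-1) = -2.8868.
u_2 = c_2 + 2.8868·e_1 = (0.3333, 2.3333, -2.6667).
‖u_2‖ = 3.5590, so e_2 = (0.0937, 0.6556, -0.7493).
e_1·c_3 = (-0.5774)·4 + (-0.5774)·(-2) + (-0.5774)·1 = -1.7321; e_2·c_3 = 0.0937·4 + 0.6556·(-2) + (-0.7493)·1 = -1.6859.
u_3 = c_3 + 1.7321·e_1 + 1.6859·e_2 = (3.1579, -1.8947, -1.2632).
‖u_3‖ = 3.8933, so e_3 = (0.8111, -0.4867, -0.3244).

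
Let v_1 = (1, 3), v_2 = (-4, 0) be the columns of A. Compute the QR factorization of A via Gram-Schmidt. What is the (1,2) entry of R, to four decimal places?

r_{12} = -1.2649

v_1 = (1, 3); ‖v_1‖ = 3.1623, so e_1 = (0.3162, 0.9487).
r_{12} = e_1·v_2 = -1.2649.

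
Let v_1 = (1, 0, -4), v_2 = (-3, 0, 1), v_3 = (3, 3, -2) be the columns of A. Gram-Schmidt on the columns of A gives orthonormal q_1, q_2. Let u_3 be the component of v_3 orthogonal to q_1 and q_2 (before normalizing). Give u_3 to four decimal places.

u_3 = (0.0000, 3.0000, 0.0000)

q_1 = v_1/‖v_1‖ = (1, 0, -4)/4.1231 = (0.2425, 0.0000, -0.9701).
r_{12} = q_1·v_2 = -1.6977.
u_2 = v_2 + 1.6977·q_1 = (-2.5882, 0.0000, -0.6471).
‖u_2‖ = 2.6679, so q_2 = (-0.9701, 0.0000, -0.2425).
r_{13} = q_1·v_3 = 2.6679; r_{23} = q_2·v_3 = -2.4254.
u_3 = v_3 − 2.6679·q_1 + 2.4254·q_2 = (0.0000, 3.0000, 0.0000).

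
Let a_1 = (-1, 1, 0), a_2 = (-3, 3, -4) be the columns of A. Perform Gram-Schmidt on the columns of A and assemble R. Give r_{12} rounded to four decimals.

r_{12} = 4.2426

a_1 = (-1, 1, 0); ‖a_1‖ = 1.4142, so q_1 = (-0.7071, 0.7071, 0.0000).
r_{12} = q_1·a_2 = 4.2426.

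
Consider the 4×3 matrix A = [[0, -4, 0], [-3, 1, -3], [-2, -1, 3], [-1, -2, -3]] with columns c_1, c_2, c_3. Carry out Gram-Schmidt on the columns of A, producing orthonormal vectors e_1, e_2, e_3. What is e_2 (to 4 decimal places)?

e_2 = (-0.8542, 0.2593, -0.1830, -0.4118)

e_1 = c_1/‖c_1‖ = (0, -3, -2, -1)/3.7417 = (0.0000, -0.8018, -0.5345, -0.2673).
r_{12} = e_1·c_2 = 0.2673.
u_2 = c_2 − 0.2673·e_1 = (-4.0000, 1.2143, -0.8571, -1.9286).
‖u_2‖ = 4.6828, so e_2 = (-0.8542, 0.2593, -0.1830, -0.4118).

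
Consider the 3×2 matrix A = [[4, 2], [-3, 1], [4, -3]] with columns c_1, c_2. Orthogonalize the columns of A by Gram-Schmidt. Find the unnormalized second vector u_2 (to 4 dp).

c_1 = (4, -3, 4); ‖c_1‖ = 6.4031, so q_1 = (0.6247, -0.4685, 0.6247).
q_1·c_2 = 0.6247·2 + (-0.4685)·1 + 0.6247·(-3) = -1.0932.
u_2 = c_2 + 1.0932·q_1 = (2.6829, 0.4878, -2.3171).

u_2 = (2.6829, 0.4878, -2.3171)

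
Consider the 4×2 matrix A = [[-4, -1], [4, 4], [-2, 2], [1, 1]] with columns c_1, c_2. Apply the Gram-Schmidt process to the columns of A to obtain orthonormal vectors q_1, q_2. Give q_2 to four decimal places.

c_1 = (-4, 4, -2, 1); ‖c_1‖ = 6.0828, so q_1 = (-0.6576, 0.6576, -0.3288, 0.1644).
q_1·c_2 = (-0.6576)·(-1) + 0.6576·4 + (-0.3288)·2 + 0.1644·1 = 2.7948.
u_2 = c_2 − 2.7948·q_1 = (0.8378, 2.1622, 2.9189, 0.5405).
‖u_2‖ = 3.7669, so q_2 = (0.2224, 0.5740, 0.7749, 0.1435).

q_2 = (0.2224, 0.5740, 0.7749, 0.1435)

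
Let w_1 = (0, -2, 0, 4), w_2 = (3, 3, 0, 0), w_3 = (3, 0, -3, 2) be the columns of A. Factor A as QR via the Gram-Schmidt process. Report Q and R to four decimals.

w_1 = (0, -2, 0, 4); ‖w_1‖ = 4.4721, so e_1 = (0.0000, -0.4472, 0.0000, 0.8944).
e_1·w_2 = 0.0000·3 + (-0.4472)·3 + 0.0000·0 + 0.8944·0 = -1.3416.
u_2 = w_2 + 1.3416·e_1 = (3.0000, 2.4000, 0.0000, 1.2000).
‖u_2‖ = 4.0249, so e_2 = (0.7454, 0.5963, 0.0000, 0.2981).
e_1·w_3 = 0.0000·3 + (-0.4472)·0 + 0.0000·(-3) + 0.8944·2 = 1.7889; e_2·w_3 = 0.7454·3 + 0.5963·0 + 0.0000·(-3) + 0.2981·2 = 2.8324.
u_3 = w_3 − 1.7889·e_1 − 2.8324·e_2 = (0.8889, -0.8889, -3.0000, -0.4444).
‖u_3‖ = 3.2830, so e_3 = (0.2708, -0.2708, -0.9138, -0.1354).

Q = [[0.0000, 0.7454, 0.2708], [-0.4472, 0.5963, -0.2708], [0.0000, 0.0000, -0.9138], [0.8944, 0.2981, -0.1354]], R = [[4.4721, -1.3416, 1.7889], [0.0000, 4.0249, 2.8324], [0.0000, 0.0000, 3.2830]]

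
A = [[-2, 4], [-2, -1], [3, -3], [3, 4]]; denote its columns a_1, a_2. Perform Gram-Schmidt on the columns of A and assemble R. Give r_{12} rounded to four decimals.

a_1 = (-2, -2, 3, 3); ‖a_1‖ = 5.0990, so q_1 = (-0.3922, -0.3922, 0.5883, 0.5883).
r_{12} = q_1·a_2 = -0.5883.

r_{12} = -0.5883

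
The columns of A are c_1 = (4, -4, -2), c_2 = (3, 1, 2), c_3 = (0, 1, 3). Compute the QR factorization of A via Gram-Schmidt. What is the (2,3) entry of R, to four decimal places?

c_1 = (4, -4, -2); ‖c_1‖ = 6.0000, so q_1 = (0.6667, -0.6667, -0.3333).
q_1·c_2 = 0.6667·3 + (-0.6667)·1 + (-0.3333)·2 = 0.6667.
u_2 = c_2 − 0.6667·q_1 = (2.5556, 1.4444, 2.2222).
‖u_2‖ = 3.6818, so q_2 = (0.6941, 0.3923, 0.6036).
r_{23} = q_2·c_3 = 2.2030.

r_{23} = 2.2030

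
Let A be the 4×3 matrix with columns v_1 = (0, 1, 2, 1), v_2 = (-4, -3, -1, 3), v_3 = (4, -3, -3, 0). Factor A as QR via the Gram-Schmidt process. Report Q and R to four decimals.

Q = [[0.0000, -0.6827, 0.7292], [0.4082, -0.4551, -0.4680], [0.8165, -0.0569, -0.0156], [0.4082, 0.5689, 0.4991]], R = [[2.4495, -0.8165, -3.6742], [0.0000, 5.8595, -1.1946], [0.0000, 0.0000, 4.3672]]

q_1 = v_1/‖v_1‖ = (0, 1, 2, 1)/2.4495 = (0.0000, 0.4082, 0.8165, 0.4082).
r_{12} = q_1·v_2 = -0.8165.
u_2 = v_2 + 0.8165·q_1 = (-4.0000, -2.6667, -0.3333, 3.3333).
‖u_2‖ = 5.8595, so q_2 = (-0.6827, -0.4551, -0.0569, 0.5689).
r_{13} = q_1·v_3 = -3.6742; r_{23} = q_2·v_3 = -1.1946.
u_3 = v_3 + 3.6742·q_1 + 1.1946·q_2 = (3.1845, -2.0437, -0.0680, 2.1796).
‖u_3‖ = 4.3672, so q_3 = (0.7292, -0.4680, -0.0156, 0.4991).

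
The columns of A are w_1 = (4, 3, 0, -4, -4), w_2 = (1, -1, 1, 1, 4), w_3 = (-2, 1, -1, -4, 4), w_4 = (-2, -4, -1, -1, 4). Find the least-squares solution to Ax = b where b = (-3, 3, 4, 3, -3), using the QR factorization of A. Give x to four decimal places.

w_1 = (4, 3, 0, -4, -4); ‖w_1‖ = 7.5498, so q_1 = (0.5298, 0.3974, 0.0000, -0.5298, -0.5298).
q_1·w_2 = 0.5298·1 + 0.3974·(-1) + 0.0000·1 + (-0.5298)·1 + (-0.5298)·4 = -2.5166.
u_2 = w_2 + 2.5166·q_1 = (2.3333, 0.0000, 1.0000, -0.3333, 2.6667).
‖u_2‖ = 3.6968, so q_2 = (0.6312, 0.0000, 0.2705, -0.0902, 0.7213).
q_1·w_3 = 0.5298·(-2) + 0.3974·1 + 0.0000·(-1) + (-0.5298)·(-4) + (-0.5298)·4 = -0.6623; q_2·w_3 = 0.6312·(-2) + (0.0000)·1 + 0.2705·(-1) + (-0.0902)·(-4) + 0.7213·4 = 1.7132.
u_3 = w_3 + 0.6623·q_1 − 1.7132·q_2 = (-2.7304, 1.2632, -1.4634, -4.1964, 2.4134).
‖u_3‖ = 5.8844, so q_3 = (-0.4640, 0.2147, -0.2487, -0.7131, 0.4101).
q_1·w_4 = 0.5298·(-2) + 0.3974·(-4) + 0.0000·(-1) + (-0.5298)·(-1) + (-0.5298)·4 = -4.2385; q_2·w_4 = 0.6312·(-2) + (0.0000)·(-4) + 0.2705·(-1) + (-0.0902)·(-1) + 0.7213·4 = 1.4427; q_3·w_4 = (-0.4640)·(-2) + 0.2147·(-4) + (-0.2487)·(-1) + (-0.7131)·(-1) + 0.4101·4 = 2.6717.
u_4 = w_4 + 4.2385·q_1 − 1.4427·q_2 − 2.6717·q_3 = (0.5747, -2.8893, -0.7258, -1.2102, -0.3820).
‖u_4‖ = 3.2887, so q_4 = (0.1748, -0.8785, -0.2207, -0.3680, -0.1162).
Qᵀb = (-0.3974, -3.2460, -2.3286, -4.7982).
Back-substitute: x_4 = -4.7982/3.2887 = -1.4590.
x_3 = (-2.3286 − 2.6717·(-1.4590))/5.8844 = 0.2667.
x_2 = (-3.2460 − 1.7132·0.2667 − 1.4427·(-1.4590))/3.6968 = -0.4323.
x_1 = (-0.3974 + 2.5166·(-0.4323) + 0.6623·0.2667 + 4.2385·(-1.4590))/7.5498 = -0.9924.

x = (-0.9924, -0.4323, 0.2667, -1.4590)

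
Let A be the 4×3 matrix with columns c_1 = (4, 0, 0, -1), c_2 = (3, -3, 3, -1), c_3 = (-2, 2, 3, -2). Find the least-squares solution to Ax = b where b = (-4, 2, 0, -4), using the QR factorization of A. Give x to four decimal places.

x = (-0.0369, -0.4500, 0.9204)

c_1 = (4, 0, 0, -1); ‖c_1‖ = 4.1231, so q_1 = (0.9701, 0.0000, 0.0000, -0.2425).
q_1·c_2 = 0.9701·3 + 0.0000·(-3) + 0.0000·3 + (-0.2425)·(-1) = 3.1530.
u_2 = c_2 − 3.1530·q_1 = (-0.0588, -3.0000, 3.0000, -0.2353).
‖u_2‖ = 4.2496, so q_2 = (-0.0138, -0.7060, 0.7060, -0.0554).
q_1·c_3 = 0.9701·(-2) + 0.0000·2 + 0.0000·3 + (-0.2425)·(-2) = -1.4552; q_2·c_3 = (-0.0138)·(-2) + (-0.7060)·2 + 0.7060·3 + (-0.0554)·(-2) = 0.8444.
u_3 = c_3 + 1.4552·q_1 − 0.8444·q_2 = (-0.5765, 2.5961, 2.4039, -2.3062).
‖u_3‖ = 4.2626, so q_3 = (-0.1353, 0.6090, 0.5640, -0.5410).
Qᵀb = (-2.9104, -1.1351, 3.9233).
Back-substitute: x_3 = 3.9233/4.2626 = 0.9204.
x_2 = (-1.1351 − 0.8444·0.9204)/4.2496 = -0.4500.
x_1 = (-2.9104 − 3.1530·(-0.4500) + 1.4552·0.9204)/4.1231 = -0.0369.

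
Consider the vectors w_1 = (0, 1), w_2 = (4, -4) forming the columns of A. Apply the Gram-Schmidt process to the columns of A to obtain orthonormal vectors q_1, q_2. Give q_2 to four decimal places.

w_1 = (0, 1); ‖w_1‖ = 1.0000, so q_1 = (0.0000, 1.0000).
q_1·w_2 = 0.0000·4 + 1.0000·(-4) = -4.0000.
u_2 = w_2 + 4.0000·q_1 = (4.0000, 0.0000).
‖u_2‖ = 4.0000, so q_2 = (1.0000, 0.0000).

q_2 = (1.0000, 0.0000)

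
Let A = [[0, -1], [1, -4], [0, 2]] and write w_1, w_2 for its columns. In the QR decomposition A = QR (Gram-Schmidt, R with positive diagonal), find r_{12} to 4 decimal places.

r_{12} = -4.0000

w_1 = (0, 1, 0); ‖w_1‖ = 1.0000, so e_1 = (0.0000, 1.0000, 0.0000).
r_{12} = e_1·w_2 = -4.0000.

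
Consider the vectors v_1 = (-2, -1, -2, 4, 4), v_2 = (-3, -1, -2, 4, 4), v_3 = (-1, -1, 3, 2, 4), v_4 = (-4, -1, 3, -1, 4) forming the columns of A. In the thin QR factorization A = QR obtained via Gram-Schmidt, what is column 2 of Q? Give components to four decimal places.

q_1 = v_1/‖v_1‖ = (-2, -1, -2, 4, 4)/6.4031 = (-0.3123, -0.1562, -0.3123, 0.6247, 0.6247).
r_{12} = q_1·v_2 = 6.7155.
u_2 = v_2 − 6.7155·q_1 = (-0.9024, 0.0488, 0.0976, -0.1951, -0.1951).
‖u_2‖ = 0.9500, so q_2 = (-0.9500, 0.0513, 0.1027, -0.2054, -0.2054).

q_2 = (-0.9500, 0.0513, 0.1027, -0.2054, -0.2054)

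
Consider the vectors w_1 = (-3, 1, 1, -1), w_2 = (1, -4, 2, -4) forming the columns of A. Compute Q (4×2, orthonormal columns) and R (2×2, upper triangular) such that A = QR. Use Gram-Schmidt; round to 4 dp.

Q = [[-0.8660, 0.1234], [0.2887, -0.6446], [0.2887, 0.3429], [-0.2887, -0.6721]], R = [[3.4641, -0.2887], [0.0000, 6.0759]]

e_1 = w_1/‖w_1‖ = (-3, 1, 1, -1)/3.4641 = (-0.8660, 0.2887, 0.2887, -0.2887).
r_{12} = e_1·w_2 = -0.2887.
u_2 = w_2 + 0.2887·e_1 = (0.7500, -3.9167, 2.0833, -4.0833).
‖u_2‖ = 6.0759, so e_2 = (0.1234, -0.6446, 0.3429, -0.6721).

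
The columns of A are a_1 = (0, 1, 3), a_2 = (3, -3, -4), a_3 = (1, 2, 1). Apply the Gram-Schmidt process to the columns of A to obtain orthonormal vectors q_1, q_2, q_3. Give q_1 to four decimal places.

a_1 = (0, 1, 3); ‖a_1‖ = 3.1623, so q_1 = (0.0000, 0.3162, 0.9487).

q_1 = (0.0000, 0.3162, 0.9487)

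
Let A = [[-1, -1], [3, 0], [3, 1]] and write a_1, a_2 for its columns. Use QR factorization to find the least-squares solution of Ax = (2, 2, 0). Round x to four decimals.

e_1 = a_1/‖a_1‖ = (-1, 3, 3)/4.3589 = (-0.2294, 0.6882, 0.6882).
r_{12} = e_1·a_2 = 0.9177.
u_2 = a_2 − 0.9177·e_1 = (-0.7895, -0.6316, 0.3684).
‖u_2‖ = 1.0761, so e_2 = (-0.7337, -0.5869, 0.3424).
Qᵀb = (0.9177, -2.6412).
Back-substitute: x_2 = -2.6412/1.0761 = -2.4545.
x_1 = (0.9177 − 0.9177·(-2.4545))/4.3589 = 0.7273.

x = (0.7273, -2.4545)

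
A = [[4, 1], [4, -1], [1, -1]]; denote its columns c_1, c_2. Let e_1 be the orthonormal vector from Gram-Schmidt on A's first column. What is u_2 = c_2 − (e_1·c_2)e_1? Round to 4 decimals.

u_2 = (1.1212, -0.8788, -0.9697)

c_1 = (4, 4, 1); ‖c_1‖ = 5.7446, so e_1 = (0.6963, 0.6963, 0.1741).
e_1·c_2 = 0.6963·1 + 0.6963·(-1) + 0.1741·(-1) = -0.1741.
u_2 = c_2 + 0.1741·e_1 = (1.1212, -0.8788, -0.9697).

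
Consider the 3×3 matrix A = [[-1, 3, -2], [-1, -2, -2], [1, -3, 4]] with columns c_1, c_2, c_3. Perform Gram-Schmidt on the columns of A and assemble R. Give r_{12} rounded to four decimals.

r_{12} = -2.3094

c_1 = (-1, -1, 1); ‖c_1‖ = 1.7321, so e_1 = (-0.5774, -0.5774, 0.5774).
r_{12} = e_1·c_2 = -2.3094.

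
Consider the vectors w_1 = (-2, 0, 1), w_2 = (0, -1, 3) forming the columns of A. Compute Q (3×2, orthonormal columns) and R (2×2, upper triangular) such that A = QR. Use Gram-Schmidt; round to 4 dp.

w_1 = (-2, 0, 1); ‖w_1‖ = 2.2361, so e_1 = (-0.8944, 0.0000, 0.4472).
e_1·w_2 = (-0.8944)·0 + 0.0000·(-1) + 0.4472·3 = 1.3416.
u_2 = w_2 − 1.3416·e_1 = (1.2000, -1.0000, 2.4000).
‖u_2‖ = 2.8636, so e_2 = (0.4191, -0.3492, 0.8381).

Q = [[-0.8944, 0.4191], [0.0000, -0.3492], [0.4472, 0.8381]], R = [[2.2361, 1.3416], [0.0000, 2.8636]]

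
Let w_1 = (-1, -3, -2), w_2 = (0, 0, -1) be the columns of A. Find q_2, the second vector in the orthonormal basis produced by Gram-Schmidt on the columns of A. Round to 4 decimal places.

q_2 = (0.1690, 0.5071, -0.8452)

w_1 = (-1, -3, -2); ‖w_1‖ = 3.7417, so q_1 = (-0.2673, -0.8018, -0.5345).
q_1·w_2 = (-0.2673)·0 + (-0.8018)·0 + (-0.5345)·(-1) = 0.5345.
u_2 = w_2 − 0.5345·q_1 = (0.1429, 0.4286, -0.7143).
‖u_2‖ = 0.8452, so q_2 = (0.1690, 0.5071, -0.8452).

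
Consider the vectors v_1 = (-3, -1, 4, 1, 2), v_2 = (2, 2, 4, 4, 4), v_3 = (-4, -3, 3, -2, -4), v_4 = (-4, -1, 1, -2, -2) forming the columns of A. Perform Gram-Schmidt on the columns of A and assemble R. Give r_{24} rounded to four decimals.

r_{24} = -4.4322

v_1 = (-3, -1, 4, 1, 2); ‖v_1‖ = 5.5678, so e_1 = (-0.5388, -0.1796, 0.7184, 0.1796, 0.3592).
e_1·v_2 = (-0.5388)·2 + (-0.1796)·2 + 0.7184·4 + 0.1796·4 + 0.3592·4 = 3.5921.
u_2 = v_2 − 3.5921·e_1 = (3.9355, 2.6452, 1.4194, 3.3548, 2.7097).
‖u_2‖ = 6.5648, so e_2 = (0.5995, 0.4029, 0.2162, 0.5110, 0.4128).
r_{24} = e_2·v_4 = -4.4322.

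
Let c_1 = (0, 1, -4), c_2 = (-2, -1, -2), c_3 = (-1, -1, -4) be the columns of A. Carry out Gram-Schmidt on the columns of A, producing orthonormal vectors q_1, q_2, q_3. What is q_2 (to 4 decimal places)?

q_2 = (-0.8086, -0.5708, -0.1427)

q_1 = c_1/‖c_1‖ = (0, 1, -4)/4.1231 = (0.0000, 0.2425, -0.9701).
r_{12} = q_1·c_2 = 1.6977.
u_2 = c_2 − 1.6977·q_1 = (-2.0000, -1.4118, -0.3529).
‖u_2‖ = 2.4734, so q_2 = (-0.8086, -0.5708, -0.1427).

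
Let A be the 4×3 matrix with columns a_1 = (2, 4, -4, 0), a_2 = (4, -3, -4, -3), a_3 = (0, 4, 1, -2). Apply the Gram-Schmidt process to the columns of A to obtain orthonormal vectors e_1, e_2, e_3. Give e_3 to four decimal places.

e_3 = (0.0975, 0.3776, 0.4264, -0.8162)

e_1 = a_1/‖a_1‖ = (2, 4, -4, 0)/6.0000 = (0.3333, 0.6667, -0.6667, 0.0000).
r_{12} = e_1·a_2 = 2.0000.
u_2 = a_2 − 2.0000·e_1 = (3.3333, -4.3333, -2.6667, -3.0000).
‖u_2‖ = 6.7823, so e_2 = (0.4915, -0.6389, -0.3932, -0.4423).
r_{13} = e_1·a_3 = 2.0000; r_{23} = e_2·a_3 = -2.0642.
u_3 = a_3 − 2.0000·e_1 + 2.0642·e_2 = (0.3478, 1.3478, 1.5217, -2.9130).
‖u_3‖ = 3.5692, so e_3 = (0.0975, 0.3776, 0.4264, -0.8162).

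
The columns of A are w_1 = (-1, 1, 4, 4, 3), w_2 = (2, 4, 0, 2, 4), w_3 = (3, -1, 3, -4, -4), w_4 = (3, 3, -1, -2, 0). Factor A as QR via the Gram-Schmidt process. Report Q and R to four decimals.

Q = [[-0.1525, 0.4685, 0.5867, -0.5189], [0.1525, 0.6507, 0.1471, 0.7287], [0.6100, -0.3817, 0.6624, 0.0865], [0.6100, -0.0087, -0.3554, -0.0743], [0.4575, 0.4598, -0.2627, -0.4321]], R = [[6.5574, 3.3550, -3.0500, -1.8300], [0.0000, 5.3614, -2.1949, 3.7564], [0.0000, 0.0000, 6.0729, 2.2499], [0.0000, 0.0000, 0.0000, 0.6917]]

w_1 = (-1, 1, 4, 4, 3); ‖w_1‖ = 6.5574, so q_1 = (-0.1525, 0.1525, 0.6100, 0.6100, 0.4575).
q_1·w_2 = (-0.1525)·2 + 0.1525·4 + 0.6100·0 + 0.6100·2 + 0.4575·4 = 3.3550.
u_2 = w_2 − 3.3550·q_1 = (2.5116, 3.4884, -2.0465, -0.0465, 2.4651).
‖u_2‖ = 5.3614, so q_2 = (0.4685, 0.6507, -0.3817, -0.0087, 0.4598).
q_1·w_3 = (-0.1525)·3 + 0.1525·(-1) + 0.6100·3 + 0.6100·(-4) + 0.4575·(-4) = -3.0500; q_2·w_3 = 0.4685·3 + 0.6507·(-1) + (-0.3817)·3 + (-0.0087)·(-4) + 0.4598·(-4) = -2.1949.
u_3 = w_3 + 3.0500·q_1 + 2.1949·q_2 = (3.5631, 0.8932, 4.0227, -2.1586, -1.5955).
‖u_3‖ = 6.0729, so q_3 = (0.5867, 0.1471, 0.6624, -0.3554, -0.2627).
q_1·w_4 = (-0.1525)·3 + 0.1525·3 + 0.6100·(-1) + 0.6100·(-2) + 0.4575·0 = -1.8300; q_2·w_4 = 0.4685·3 + 0.6507·3 + (-0.3817)·(-1) + (-0.0087)·(-2) + 0.4598·0 = 3.7564; q_3·w_4 = 0.5867·3 + 0.1471·3 + 0.6624·(-1) + (-0.3554)·(-2) + (-0.2627)·0 = 2.2499.
u_4 = w_4 + 1.8300·q_1 − 3.7564·q_2 − 2.2499·q_3 = (-0.3589, 0.5040, 0.0598, -0.0514, -0.2989).
‖u_4‖ = 0.6917, so q_4 = (-0.5189, 0.7287, 0.0865, -0.0743, -0.4321).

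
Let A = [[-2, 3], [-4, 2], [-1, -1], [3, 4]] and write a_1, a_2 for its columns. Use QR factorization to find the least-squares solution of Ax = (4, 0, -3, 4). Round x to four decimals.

q_1 = a_1/‖a_1‖ = (-2, -4, -1, 3)/5.4772 = (-0.3651, -0.7303, -0.1826, 0.5477).
r_{12} = q_1·a_2 = -0.1826.
u_2 = a_2 + 0.1826·q_1 = (2.9333, 1.8667, -1.0333, 4.1000).
‖u_2‖ = 5.4742, so q_2 = (0.5358, 0.3410, -0.1888, 0.7490).
Qᵀb = (1.2780, 5.7056).
Back-substitute: x_2 = 5.7056/5.4742 = 1.0423.
x_1 = (1.2780 + 0.1826·1.0423)/5.4772 = 0.2681.

x = (0.2681, 1.0423)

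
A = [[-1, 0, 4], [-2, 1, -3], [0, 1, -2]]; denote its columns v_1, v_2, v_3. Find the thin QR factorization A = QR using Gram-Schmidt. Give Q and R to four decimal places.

Q = [[-0.4472, -0.3651, 0.8165], [-0.8944, 0.1826, -0.4082], [0.0000, 0.9129, 0.4082]], R = [[2.2361, -0.8944, 0.8944], [0.0000, 1.0954, -3.8341], [0.0000, 0.0000, 3.6742]]

q_1 = v_1/‖v_1‖ = (-1, -2, 0)/2.2361 = (-0.4472, -0.8944, 0.0000).
r_{12} = q_1·v_2 = -0.8944.
u_2 = v_2 + 0.8944·q_1 = (-0.4000, 0.2000, 1.0000).
‖u_2‖ = 1.0954, so q_2 = (-0.3651, 0.1826, 0.9129).
r_{13} = q_1·v_3 = 0.8944; r_{23} = q_2·v_3 = -3.8341.
u_3 = v_3 − 0.8944·q_1 + 3.8341·q_2 = (3.0000, -1.5000, 1.5000).
‖u_3‖ = 3.6742, so q_3 = (0.8165, -0.4082, 0.4082).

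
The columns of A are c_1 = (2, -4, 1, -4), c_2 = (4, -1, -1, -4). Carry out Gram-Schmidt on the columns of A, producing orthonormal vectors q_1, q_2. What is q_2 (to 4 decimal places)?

c_1 = (2, -4, 1, -4); ‖c_1‖ = 6.0828, so q_1 = (0.3288, -0.6576, 0.1644, -0.6576).
q_1·c_2 = 0.3288·4 + (-0.6576)·(-1) + 0.1644·(-1) + (-0.6576)·(-4) = 4.4388.
u_2 = c_2 − 4.4388·q_1 = (2.5405, 1.9189, -1.7297, -1.0811).
‖u_2‖ = 3.7812, so q_2 = (0.6719, 0.5075, -0.4575, -0.2859).

q_2 = (0.6719, 0.5075, -0.4575, -0.2859)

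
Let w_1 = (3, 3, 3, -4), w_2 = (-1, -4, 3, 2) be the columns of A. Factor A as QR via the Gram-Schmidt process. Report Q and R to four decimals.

q_1 = w_1/‖w_1‖ = (3, 3, 3, -4)/6.5574 = (0.4575, 0.4575, 0.4575, -0.6100).
r_{12} = q_1·w_2 = -2.1350.
u_2 = w_2 + 2.1350·q_1 = (-0.0233, -3.0233, 3.9767, 0.6977).
‖u_2‖ = 5.0440, so q_2 = (-0.0046, -0.5994, 0.7884, 0.1383).

Q = [[0.4575, -0.0046], [0.4575, -0.5994], [0.4575, 0.7884], [-0.6100, 0.1383]], R = [[6.5574, -2.1350], [0.0000, 5.0440]]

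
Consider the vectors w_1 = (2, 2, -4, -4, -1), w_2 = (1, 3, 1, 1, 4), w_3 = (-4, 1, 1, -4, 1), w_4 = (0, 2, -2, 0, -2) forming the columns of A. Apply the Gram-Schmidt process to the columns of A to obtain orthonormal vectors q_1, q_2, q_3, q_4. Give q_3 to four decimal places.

w_1 = (2, 2, -4, -4, -1); ‖w_1‖ = 6.4031, so q_1 = (0.3123, 0.3123, -0.6247, -0.6247, -0.1562).
q_1·w_2 = 0.3123·1 + 0.3123·3 + (-0.6247)·1 + (-0.6247)·1 + (-0.1562)·4 = -0.6247.
u_2 = w_2 + 0.6247·q_1 = (1.1951, 3.1951, 0.6098, 0.6098, 3.9024).
‖u_2‖ = 5.2545, so q_2 = (0.2274, 0.6081, 0.1160, 0.1160, 0.7427).
q_1·w_3 = 0.3123·(-4) + 0.3123·1 + (-0.6247)·1 + (-0.6247)·(-4) + (-0.1562)·1 = 0.7809; q_2·w_3 = 0.2274·(-4) + 0.6081·1 + 0.1160·1 + 0.1160·(-4) + 0.7427·1 = 0.0928.
u_3 = w_3 − 0.7809·q_1 − 0.0928·q_2 = (-4.2650, 0.6996, 1.4770, -3.5230, 1.0530).
‖u_3‖ = 5.8636, so q_3 = (-0.7274, 0.1193, 0.2519, -0.6008, 0.1796).

q_3 = (-0.7274, 0.1193, 0.2519, -0.6008, 0.1796)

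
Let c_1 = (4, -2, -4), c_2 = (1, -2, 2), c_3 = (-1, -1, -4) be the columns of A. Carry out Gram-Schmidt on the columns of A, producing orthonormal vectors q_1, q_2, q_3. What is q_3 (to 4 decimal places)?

c_1 = (4, -2, -4); ‖c_1‖ = 6.0000, so q_1 = (0.6667, -0.3333, -0.6667).
q_1·c_2 = 0.6667·1 + (-0.3333)·(-2) + (-0.6667)·2 = 0.0000.
u_2 = c_2 + 0.0000·q_1 = (1.0000, -2.0000, 2.0000).
‖u_2‖ = 3.0000, so q_2 = (0.3333, -0.6667, 0.6667).
q_1·c_3 = 0.6667·(-1) + (-0.3333)·(-1) + (-0.6667)·(-4) = 2.3333; q_2·c_3 = 0.3333·(-1) + (-0.6667)·(-1) + 0.6667·(-4) = -2.3333.
u_3 = c_3 − 2.3333·q_1 + 2.3333·q_2 = (-1.7778, -1.7778, -0.8889).
‖u_3‖ = 2.6667, so q_3 = (-0.6667, -0.6667, -0.3333).

q_3 = (-0.6667, -0.6667, -0.3333)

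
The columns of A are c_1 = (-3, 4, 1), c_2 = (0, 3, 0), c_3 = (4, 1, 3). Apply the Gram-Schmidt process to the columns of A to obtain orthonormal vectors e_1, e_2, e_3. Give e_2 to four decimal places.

e_2 = (0.7442, 0.6202, -0.2481)

e_1 = c_1/‖c_1‖ = (-3, 4, 1)/5.0990 = (-0.5883, 0.7845, 0.1961).
r_{12} = e_1·c_2 = 2.3534.
u_2 = c_2 − 2.3534·e_1 = (1.3846, 1.1538, -0.4615).
‖u_2‖ = 1.8605, so e_2 = (0.7442, 0.6202, -0.2481).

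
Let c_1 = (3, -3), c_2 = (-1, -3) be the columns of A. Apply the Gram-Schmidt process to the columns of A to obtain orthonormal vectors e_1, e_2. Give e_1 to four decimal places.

e_1 = (0.7071, -0.7071)

e_1 = c_1/‖c_1‖ = (3, -3)/4.2426 = (0.7071, -0.7071).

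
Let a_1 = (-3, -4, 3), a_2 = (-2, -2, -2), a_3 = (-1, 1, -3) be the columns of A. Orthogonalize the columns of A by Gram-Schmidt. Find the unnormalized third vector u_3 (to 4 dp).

u_3 = (-0.8140, 0.6977, 0.1163)

a_1 = (-3, -4, 3); ‖a_1‖ = 5.8310, so q_1 = (-0.5145, -0.6860, 0.5145).
q_1·a_2 = (-0.5145)·(-2) + (-0.6860)·(-2) + 0.5145·(-2) = 1.3720.
u_2 = a_2 − 1.3720·q_1 = (-1.2941, -1.0588, -2.7059).
‖u_2‖ = 3.1808, so q_2 = (-0.4068, -0.3329, -0.8507).
q_1·a_3 = (-0.5145)·(-1) + (-0.6860)·1 + 0.5145·(-3) = -1.7150; q_2·a_3 = (-0.4068)·(-1) + (-0.3329)·1 + (-0.8507)·(-3) = 2.6260.
u_3 = a_3 + 1.7150·q_1 − 2.6260·q_2 = (-0.8140, 0.6977, 0.1163).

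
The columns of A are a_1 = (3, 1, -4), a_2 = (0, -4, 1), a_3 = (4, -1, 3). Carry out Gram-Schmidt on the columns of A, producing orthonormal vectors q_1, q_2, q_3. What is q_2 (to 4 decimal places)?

q_1 = a_1/‖a_1‖ = (3, 1, -4)/5.0990 = (0.5883, 0.1961, -0.7845).
r_{12} = q_1·a_2 = -1.5689.
u_2 = a_2 + 1.5689·q_1 = (0.9231, -3.6923, -0.2308).
‖u_2‖ = 3.8129, so q_2 = (0.2421, -0.9684, -0.0605).

q_2 = (0.2421, -0.9684, -0.0605)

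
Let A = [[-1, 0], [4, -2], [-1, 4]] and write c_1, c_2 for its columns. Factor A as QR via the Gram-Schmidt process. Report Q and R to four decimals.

c_1 = (-1, 4, -1); ‖c_1‖ = 4.2426, so e_1 = (-0.2357, 0.9428, -0.2357).
e_1·c_2 = (-0.2357)·0 + 0.9428·(-2) + (-0.2357)·4 = -2.8284.
u_2 = c_2 + 2.8284·e_1 = (-0.6667, 0.6667, 3.3333).
‖u_2‖ = 3.4641, so e_2 = (-0.1925, 0.1925, 0.9623).

Q = [[-0.2357, -0.1925], [0.9428, 0.1925], [-0.2357, 0.9623]], R = [[4.2426, -2.8284], [0.0000, 3.4641]]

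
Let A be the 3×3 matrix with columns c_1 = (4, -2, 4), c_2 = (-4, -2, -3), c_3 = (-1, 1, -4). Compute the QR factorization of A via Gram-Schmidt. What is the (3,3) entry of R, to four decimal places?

r_{33} = 2.1264

q_1 = c_1/‖c_1‖ = (4, -2, 4)/6.0000 = (0.6667, -0.3333, 0.6667).
r_{12} = q_1·c_2 = -4.0000.
u_2 = c_2 + 4.0000·q_1 = (-1.3333, -3.3333, -0.3333).
‖u_2‖ = 3.6056, so q_2 = (-0.3698, -0.9245, -0.0925).
r_{13} = q_1·c_3 = -3.6667; r_{23} = q_2·c_3 = -0.1849.
u_3 = c_3 + 3.6667·q_1 + 0.1849·q_2 = (1.3761, -0.3932, -1.5726).
r_{33} = ‖u_3‖ = 2.1264.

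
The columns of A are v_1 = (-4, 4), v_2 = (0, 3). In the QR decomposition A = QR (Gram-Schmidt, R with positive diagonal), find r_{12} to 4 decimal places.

r_{12} = 2.1213

q_1 = v_1/‖v_1‖ = (-4, 4)/5.6569 = (-0.7071, 0.7071).
r_{12} = q_1·v_2 = 2.1213.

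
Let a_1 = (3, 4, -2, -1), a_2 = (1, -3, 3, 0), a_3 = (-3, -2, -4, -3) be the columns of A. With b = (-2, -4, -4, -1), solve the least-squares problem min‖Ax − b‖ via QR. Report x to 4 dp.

a_1 = (3, 4, -2, -1); ‖a_1‖ = 5.4772, so e_1 = (0.5477, 0.7303, -0.3651, -0.1826).
e_1·a_2 = 0.5477·1 + 0.7303·(-3) + (-0.3651)·3 + (-0.1826)·0 = -2.7386.
u_2 = a_2 + 2.7386·e_1 = (2.5000, -1.0000, 2.0000, -0.5000).
‖u_2‖ = 3.3912, so e_2 = (0.7372, -0.2949, 0.5898, -0.1474).
e_1·a_3 = 0.5477·(-3) + 0.7303·(-2) + (-0.3651)·(-4) + (-0.1826)·(-3) = -1.0954; e_2·a_3 = 0.7372·(-3) + (-0.2949)·(-2) + 0.5898·(-4) + (-0.1474)·(-3) = -3.5386.
u_3 = a_3 + 1.0954·e_1 + 3.5386·e_2 = (0.2087, -2.2435, -2.3130, -3.7217).
‖u_3‖ = 4.9273, so e_3 = (0.0424, -0.4553, -0.4694, -0.7553).
Qᵀb = (-2.3735, -2.5065, 4.3696).
Back-substitute: x_3 = 4.3696/4.9273 = 0.8868.
x_2 = (-2.5065 + 3.5386·0.8868)/3.3912 = 0.1862.
x_1 = (-2.3735 + 2.7386·0.1862 + 1.0954·0.8868)/5.4772 = -0.1628.

x = (-0.1628, 0.1862, 0.8868)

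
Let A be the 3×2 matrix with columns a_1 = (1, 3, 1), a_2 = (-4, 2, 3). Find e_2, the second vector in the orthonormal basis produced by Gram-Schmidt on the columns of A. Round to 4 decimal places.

e_2 = (-0.8616, 0.1231, 0.4924)

a_1 = (1, 3, 1); ‖a_1‖ = 3.3166, so e_1 = (0.3015, 0.9045, 0.3015).
e_1·a_2 = 0.3015·(-4) + 0.9045·2 + 0.3015·3 = 1.5076.
u_2 = a_2 − 1.5076·e_1 = (-4.4545, 0.6364, 2.5455).
‖u_2‖ = 5.1698, so e_2 = (-0.8616, 0.1231, 0.4924).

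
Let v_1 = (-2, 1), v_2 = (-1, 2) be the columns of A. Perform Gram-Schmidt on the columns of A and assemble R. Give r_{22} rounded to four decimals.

e_1 = v_1/‖v_1‖ = (-2, 1)/2.2361 = (-0.8944, 0.4472).
r_{12} = e_1·v_2 = 1.7889.
u_2 = v_2 − 1.7889·e_1 = (0.6000, 1.2000).
r_{22} = ‖u_2‖ = 1.3416.

r_{22} = 1.3416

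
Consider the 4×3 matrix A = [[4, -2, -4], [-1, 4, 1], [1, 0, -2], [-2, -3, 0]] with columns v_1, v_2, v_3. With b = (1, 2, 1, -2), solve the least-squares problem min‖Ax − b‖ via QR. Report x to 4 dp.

v_1 = (4, -1, 1, -2); ‖v_1‖ = 4.6904, so q_1 = (0.8528, -0.2132, 0.2132, -0.4264).
q_1·v_2 = 0.8528·(-2) + (-0.2132)·4 + 0.2132·0 + (-0.4264)·(-3) = -1.2792.
u_2 = v_2 + 1.2792·q_1 = (-0.9091, 3.7273, 0.2727, -3.5455).
‖u_2‖ = 5.2310, so q_2 = (-0.1738, 0.7125, 0.0521, -0.6778).
q_1·v_3 = 0.8528·(-4) + (-0.2132)·1 + 0.2132·(-2) + (-0.4264)·0 = -4.0508; q_2·v_3 = (-0.1738)·(-4) + 0.7125·1 + 0.0521·(-2) + (-0.6778)·0 = 1.3034.
u_3 = v_3 + 4.0508·q_1 − 1.3034·q_2 = (-0.3189, -0.7924, -1.2043, -0.8439).
‖u_3‖ = 1.7006, so q_3 = (-0.1875, -0.4659, -0.7082, -0.4962).
Qᵀb = (1.4924, 2.6590, -0.8352).
Back-substitute: x_3 = -0.8352/1.7006 = -0.4911.
x_2 = (2.6590 − 1.3034·(-0.4911))/5.2310 = 0.6307.
x_1 = (1.4924 + 1.2792·0.6307 + 4.0508·(-0.4911))/4.6904 = 0.0661.

x = (0.0661, 0.6307, -0.4911)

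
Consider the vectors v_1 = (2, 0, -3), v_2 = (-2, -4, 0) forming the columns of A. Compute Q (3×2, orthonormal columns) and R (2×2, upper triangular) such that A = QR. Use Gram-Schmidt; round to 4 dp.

Q = [[0.5547, -0.3196], [0.0000, -0.9233], [-0.8321, -0.2131]], R = [[3.6056, -1.1094], [0.0000, 4.3323]]

v_1 = (2, 0, -3); ‖v_1‖ = 3.6056, so q_1 = (0.5547, 0.0000, -0.8321).
q_1·v_2 = 0.5547·(-2) + 0.0000·(-4) + (-0.8321)·0 = -1.1094.
u_2 = v_2 + 1.1094·q_1 = (-1.3846, -4.0000, -0.9231).
‖u_2‖ = 4.3323, so q_2 = (-0.3196, -0.9233, -0.2131).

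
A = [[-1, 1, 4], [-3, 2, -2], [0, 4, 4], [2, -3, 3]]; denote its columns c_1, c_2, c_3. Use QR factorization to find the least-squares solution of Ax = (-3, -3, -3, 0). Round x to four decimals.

x = (1.1211, -0.0771, -0.5873)

c_1 = (-1, -3, 0, 2); ‖c_1‖ = 3.7417, so q_1 = (-0.2673, -0.8018, 0.0000, 0.5345).
q_1·c_2 = (-0.2673)·1 + (-0.8018)·2 + 0.0000·4 + 0.5345·(-3) = -3.4744.
u_2 = c_2 + 3.4744·q_1 = (0.0714, -0.7857, 4.0000, -1.1429).
‖u_2‖ = 4.2342, so q_2 = (0.0169, -0.1856, 0.9447, -0.2699).
q_1·c_3 = (-0.2673)·4 + (-0.8018)·(-2) + 0.0000·4 + 0.5345·3 = 2.1381; q_2·c_3 = 0.0169·4 + (-0.1856)·(-2) + 0.9447·4 + (-0.2699)·3 = 3.4076.
u_3 = c_3 − 2.1381·q_1 − 3.4076·q_2 = (4.5139, 0.3466, 0.7809, 2.7769).
‖u_3‖ = 5.3681, so q_3 = (0.8409, 0.0646, 0.1455, 0.5173).
Qᵀb = (3.2071, -2.3280, -3.1527).
Back-substitute: x_3 = -3.1527/5.3681 = -0.5873.
x_2 = (-2.3280 − 3.4076·(-0.5873))/4.2342 = -0.0771.
x_1 = (3.2071 + 3.4744·(-0.0771) − 2.1381·(-0.5873))/3.7417 = 1.1211.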